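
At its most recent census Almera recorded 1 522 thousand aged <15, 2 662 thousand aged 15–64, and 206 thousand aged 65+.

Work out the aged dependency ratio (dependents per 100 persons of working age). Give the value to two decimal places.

Old-age dependency ratio: 7.74

Old-age dependency ratio = 206 / 2 662 × 100 = 7.74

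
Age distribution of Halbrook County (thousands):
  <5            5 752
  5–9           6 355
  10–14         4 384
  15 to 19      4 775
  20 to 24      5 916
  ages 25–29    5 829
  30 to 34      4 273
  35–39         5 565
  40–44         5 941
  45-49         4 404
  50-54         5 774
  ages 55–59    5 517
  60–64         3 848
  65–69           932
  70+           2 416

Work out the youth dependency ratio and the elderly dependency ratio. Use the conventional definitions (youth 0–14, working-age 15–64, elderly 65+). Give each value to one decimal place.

Youth dependency ratio: 31.8
Old-age dependency ratio: 6.5

0–14: 5 752 + 6 355 + 4 384 = 16 491
15–64: 4 775 + 5 916 + 5 829 + 4 273 + 5 565 + 5 941 + 4 404 + 5 774 + 5 517 + 3 848 = 51 842
65+: 932 + 2 416 = 3 348
Youth dependency ratio = 16 491 / 51 842 × 100 = 31.8
Old-age dependency ratio = 3 348 / 51 842 × 100 = 6.5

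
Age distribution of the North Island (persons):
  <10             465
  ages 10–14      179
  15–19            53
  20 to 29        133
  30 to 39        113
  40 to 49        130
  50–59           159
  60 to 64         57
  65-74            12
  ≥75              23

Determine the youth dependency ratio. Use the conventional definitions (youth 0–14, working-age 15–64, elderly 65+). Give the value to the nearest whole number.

Youth dependency ratio: 100

0–14: 465 + 179 = 644
15–64: 53 + 133 + 113 + 130 + 159 + 57 = 645
65+: 12 + 23 = 35
Youth dependency ratio = 644 / 645 × 100 = 100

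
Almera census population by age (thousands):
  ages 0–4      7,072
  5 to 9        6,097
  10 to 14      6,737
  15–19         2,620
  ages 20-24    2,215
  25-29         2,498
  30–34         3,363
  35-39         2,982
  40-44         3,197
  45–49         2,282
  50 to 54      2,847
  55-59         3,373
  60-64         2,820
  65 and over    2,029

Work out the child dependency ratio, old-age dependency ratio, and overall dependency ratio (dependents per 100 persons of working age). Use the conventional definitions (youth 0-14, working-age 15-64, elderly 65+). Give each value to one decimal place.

0–14: 7,072 + 6,097 + 6,737 = 19,906
15–64: 2,620 + 2,215 + 2,498 + 3,363 + 2,982 + 3,197 + 2,282 + 2,847 + 3,373 + 2,820 = 28,197
65+: 2,029
Youth dependency ratio = 19,906 / 28,197 × 100 = 70.6
Old-age dependency ratio = 2,029 / 28,197 × 100 = 7.2
Total dependency ratio = (19,906 + 2,029) / 28,197 × 100 = 21,935 / 28,197 × 100 = 77.8

Youth dependency ratio: 70.6
Old-age dependency ratio: 7.2
Total dependency ratio: 77.8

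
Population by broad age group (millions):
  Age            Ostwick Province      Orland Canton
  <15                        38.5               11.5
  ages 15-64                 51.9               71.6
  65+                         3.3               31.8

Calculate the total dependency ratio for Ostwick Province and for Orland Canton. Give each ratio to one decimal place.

Ostwick Province: 80.5
Orland Canton: 60.5

Ostwick Province: (38.5 + 3.3) / 51.9 × 100 = 41.8 / 51.9 × 100 = 80.5
Orland Canton: (11.5 + 31.8) / 71.6 × 100 = 43.3 / 71.6 × 100 = 60.5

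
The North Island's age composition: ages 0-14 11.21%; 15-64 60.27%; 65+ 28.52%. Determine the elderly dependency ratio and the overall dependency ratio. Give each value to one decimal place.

Old-age dependency ratio = 28.52 / 60.27 × 100 = 47.3
Total dependency ratio = (11.21 + 28.52) / 60.27 × 100 = 39.73 / 60.27 × 100 = 65.9

Old-age dependency ratio: 47.3
Total dependency ratio: 65.9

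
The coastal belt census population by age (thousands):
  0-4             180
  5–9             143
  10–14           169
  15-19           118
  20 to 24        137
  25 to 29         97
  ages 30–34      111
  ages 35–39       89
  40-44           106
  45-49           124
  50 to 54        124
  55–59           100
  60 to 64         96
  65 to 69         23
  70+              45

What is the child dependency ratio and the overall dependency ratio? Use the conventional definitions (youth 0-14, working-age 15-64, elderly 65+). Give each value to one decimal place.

0–14: 180 + 143 + 169 = 492
15–64: 118 + 137 + 97 + 111 + 89 + 106 + 124 + 124 + 100 + 96 = 1102
65+: 23 + 45 = 68
Youth dependency ratio = 492 / 1102 × 100 = 44.6
Total dependency ratio = (492 + 68) / 1102 × 100 = 560 / 1102 × 100 = 50.8

Youth dependency ratio: 44.6
Total dependency ratio: 50.8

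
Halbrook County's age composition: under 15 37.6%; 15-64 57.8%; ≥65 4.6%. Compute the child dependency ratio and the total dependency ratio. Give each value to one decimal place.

Youth dependency ratio: 65.1
Total dependency ratio: 73.0

Youth dependency ratio = 37.6 / 57.8 × 100 = 65.1
Total dependency ratio = (37.6 + 4.6) / 57.8 × 100 = 42.2 / 57.8 × 100 = 73.0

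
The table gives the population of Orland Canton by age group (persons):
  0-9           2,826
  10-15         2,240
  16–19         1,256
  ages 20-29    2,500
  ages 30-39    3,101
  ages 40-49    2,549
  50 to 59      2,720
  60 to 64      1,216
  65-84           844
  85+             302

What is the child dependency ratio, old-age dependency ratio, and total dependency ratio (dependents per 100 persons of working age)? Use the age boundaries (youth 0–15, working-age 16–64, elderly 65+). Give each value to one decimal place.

Youth dependency ratio: 38.0
Old-age dependency ratio: 8.6
Total dependency ratio: 46.6

0–15: 2,826 + 2,240 = 5,066
16–64: 1,256 + 2,500 + 3,101 + 2,549 + 2,720 + 1,216 = 13,342
65+: 844 + 302 = 1,146
Youth dependency ratio = 5,066 / 13,342 × 100 = 38.0
Old-age dependency ratio = 1,146 / 13,342 × 100 = 8.6
Total dependency ratio = (5,066 + 1,146) / 13,342 × 100 = 6,212 / 13,342 × 100 = 46.6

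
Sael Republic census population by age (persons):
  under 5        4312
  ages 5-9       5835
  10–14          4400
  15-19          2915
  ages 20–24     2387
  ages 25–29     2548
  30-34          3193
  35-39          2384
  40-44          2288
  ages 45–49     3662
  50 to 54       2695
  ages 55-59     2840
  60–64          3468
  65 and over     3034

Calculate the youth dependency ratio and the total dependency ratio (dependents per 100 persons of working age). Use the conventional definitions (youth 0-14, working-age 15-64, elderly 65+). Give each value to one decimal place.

0–14: 4312 + 5835 + 4400 = 14547
15–64: 2915 + 2387 + 2548 + 3193 + 2384 + 2288 + 3662 + 2695 + 2840 + 3468 = 28380
65+: 3034
Youth dependency ratio = 14547 / 28380 × 100 = 51.3
Total dependency ratio = (14547 + 3034) / 28380 × 100 = 17581 / 28380 × 100 = 61.9

Youth dependency ratio: 51.3
Total dependency ratio: 61.9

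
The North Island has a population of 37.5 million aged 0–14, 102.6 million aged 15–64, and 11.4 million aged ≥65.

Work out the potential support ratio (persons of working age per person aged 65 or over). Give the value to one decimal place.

Potential support ratio: 9.0

Potential support ratio = 102.6 / 11.4 = 9.0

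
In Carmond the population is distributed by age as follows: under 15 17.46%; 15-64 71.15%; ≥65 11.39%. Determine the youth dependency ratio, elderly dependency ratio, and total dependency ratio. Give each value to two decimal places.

Youth dependency ratio: 24.54
Old-age dependency ratio: 16.01
Total dependency ratio: 40.55

Youth dependency ratio = 17.46 / 71.15 × 100 = 24.54
Old-age dependency ratio = 11.39 / 71.15 × 100 = 16.01
Total dependency ratio = (17.46 + 11.39) / 71.15 × 100 = 28.85 / 71.15 × 100 = 40.55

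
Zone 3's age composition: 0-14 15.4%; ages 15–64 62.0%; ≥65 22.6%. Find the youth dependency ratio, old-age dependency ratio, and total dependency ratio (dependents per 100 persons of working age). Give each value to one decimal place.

Youth dependency ratio: 24.8
Old-age dependency ratio: 36.5
Total dependency ratio: 61.3

Youth dependency ratio = 15.4 / 62.0 × 100 = 24.8
Old-age dependency ratio = 22.6 / 62.0 × 100 = 36.5
Total dependency ratio = (15.4 + 22.6) / 62.0 × 100 = 38.0 / 62.0 × 100 = 61.3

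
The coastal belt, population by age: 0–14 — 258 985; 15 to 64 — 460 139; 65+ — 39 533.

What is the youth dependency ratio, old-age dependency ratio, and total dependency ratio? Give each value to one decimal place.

Youth dependency ratio = 258 985 / 460 139 × 100 = 56.3
Old-age dependency ratio = 39 533 / 460 139 × 100 = 8.6
Total dependency ratio = (258 985 + 39 533) / 460 139 × 100 = 298 518 / 460 139 × 100 = 64.9

Youth dependency ratio: 56.3
Old-age dependency ratio: 8.6
Total dependency ratio: 64.9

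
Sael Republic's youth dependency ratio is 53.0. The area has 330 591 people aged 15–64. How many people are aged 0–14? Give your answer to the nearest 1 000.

Aged 0–14: 175 000

Youth dependency ratio = youth / working-age × 100
53.0 = Y / 330 591 × 100
⇒ 175 000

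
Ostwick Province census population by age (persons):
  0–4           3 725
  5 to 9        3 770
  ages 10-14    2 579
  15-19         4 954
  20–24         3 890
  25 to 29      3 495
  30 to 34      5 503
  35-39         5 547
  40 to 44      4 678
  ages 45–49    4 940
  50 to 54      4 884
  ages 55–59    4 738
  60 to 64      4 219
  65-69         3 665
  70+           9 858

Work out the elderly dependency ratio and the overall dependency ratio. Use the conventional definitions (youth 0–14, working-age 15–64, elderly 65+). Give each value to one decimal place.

0–14: 3 725 + 3 770 + 2 579 = 10 074
15–64: 4 954 + 3 890 + 3 495 + 5 503 + 5 547 + 4 678 + 4 940 + 4 884 + 4 738 + 4 219 = 46 848
65+: 3 665 + 9 858 = 13 523
Old-age dependency ratio = 13 523 / 46 848 × 100 = 28.9
Total dependency ratio = (10 074 + 13 523) / 46 848 × 100 = 23 597 / 46 848 × 100 = 50.4

Old-age dependency ratio: 28.9
Total dependency ratio: 50.4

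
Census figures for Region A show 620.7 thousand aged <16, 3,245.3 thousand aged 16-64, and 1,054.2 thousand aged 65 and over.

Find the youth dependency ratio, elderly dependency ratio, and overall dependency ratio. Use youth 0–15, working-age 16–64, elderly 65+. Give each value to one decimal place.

Youth dependency ratio = 620.7 / 3,245.3 × 100 = 19.1
Old-age dependency ratio = 1,054.2 / 3,245.3 × 100 = 32.5
Total dependency ratio = (620.7 + 1,054.2) / 3,245.3 × 100 = 1,674.9 / 3,245.3 × 100 = 51.6

Youth dependency ratio: 19.1
Old-age dependency ratio: 32.5
Total dependency ratio: 51.6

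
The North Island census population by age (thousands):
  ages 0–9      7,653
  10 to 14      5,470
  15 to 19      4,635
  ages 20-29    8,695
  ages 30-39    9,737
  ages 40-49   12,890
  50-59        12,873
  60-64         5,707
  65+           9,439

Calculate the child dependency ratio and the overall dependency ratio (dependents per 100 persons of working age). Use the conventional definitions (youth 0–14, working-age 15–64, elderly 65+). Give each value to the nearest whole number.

0–14: 7,653 + 5,470 = 13,123
15–64: 4,635 + 8,695 + 9,737 + 12,890 + 12,873 + 5,707 = 54,537
65+: 9,439
Youth dependency ratio = 13,123 / 54,537 × 100 = 24
Total dependency ratio = (13,123 + 9,439) / 54,537 × 100 = 22,562 / 54,537 × 100 = 41

Youth dependency ratio: 24
Total dependency ratio: 41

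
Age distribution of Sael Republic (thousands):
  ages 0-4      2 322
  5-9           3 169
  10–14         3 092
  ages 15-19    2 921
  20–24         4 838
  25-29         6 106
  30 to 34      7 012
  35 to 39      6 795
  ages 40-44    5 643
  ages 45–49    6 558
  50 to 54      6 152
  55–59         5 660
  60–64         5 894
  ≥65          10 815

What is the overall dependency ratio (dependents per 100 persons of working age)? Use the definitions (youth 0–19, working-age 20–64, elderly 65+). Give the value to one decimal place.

Total dependency ratio: 40.8

0–19: 2 322 + 3 169 + 3 092 + 2 921 = 11 504
20–64: 4 838 + 6 106 + 7 012 + 6 795 + 5 643 + 6 558 + 6 152 + 5 660 + 5 894 = 54 658
65+: 10 815
Total dependency ratio = (11 504 + 10 815) / 54 658 × 100 = 22 319 / 54 658 × 100 = 40.8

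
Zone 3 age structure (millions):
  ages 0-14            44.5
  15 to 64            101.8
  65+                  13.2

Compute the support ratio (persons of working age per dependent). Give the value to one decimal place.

Support ratio = 101.8 / (44.5 + 13.2) = 101.8 / 57.7 = 1.8

Support ratio: 1.8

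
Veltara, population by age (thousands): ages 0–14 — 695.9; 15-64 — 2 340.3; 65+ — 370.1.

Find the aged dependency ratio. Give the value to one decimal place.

Old-age dependency ratio = 370.1 / 2 340.3 × 100 = 15.8

Old-age dependency ratio: 15.8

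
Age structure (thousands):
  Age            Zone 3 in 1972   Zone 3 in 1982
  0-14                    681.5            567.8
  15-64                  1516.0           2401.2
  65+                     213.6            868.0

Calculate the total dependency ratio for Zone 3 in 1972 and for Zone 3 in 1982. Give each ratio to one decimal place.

Zone 3 in 1972: (681.5 + 213.6) / 1516.0 × 100 = 895.1 / 1516.0 × 100 = 59.0
Zone 3 in 1982: (567.8 + 868.0) / 2401.2 × 100 = 1435.8 / 2401.2 × 100 = 59.8

Zone 3 in 1972: 59.0
Zone 3 in 1982: 59.8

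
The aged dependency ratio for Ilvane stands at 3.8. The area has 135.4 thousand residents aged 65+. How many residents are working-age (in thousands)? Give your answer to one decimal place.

Old-age dependency ratio = elderly / working-age × 100
3.8 = 135.4 / W × 100
⇒ 3563.2

Working-age: 3563.2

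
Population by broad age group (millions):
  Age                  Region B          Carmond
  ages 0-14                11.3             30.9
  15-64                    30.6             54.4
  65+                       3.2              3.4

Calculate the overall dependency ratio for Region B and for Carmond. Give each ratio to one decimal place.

Region B: (11.3 + 3.2) / 30.6 × 100 = 14.5 / 30.6 × 100 = 47.4
Carmond: (30.9 + 3.4) / 54.4 × 100 = 34.3 / 54.4 × 100 = 63.1

Region B: 47.4
Carmond: 63.1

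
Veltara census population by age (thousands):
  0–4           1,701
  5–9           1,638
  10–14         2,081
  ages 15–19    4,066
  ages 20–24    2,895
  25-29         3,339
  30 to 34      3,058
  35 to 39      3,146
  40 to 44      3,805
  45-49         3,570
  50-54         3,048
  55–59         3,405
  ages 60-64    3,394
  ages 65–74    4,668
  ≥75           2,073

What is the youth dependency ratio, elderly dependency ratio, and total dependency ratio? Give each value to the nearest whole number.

0–14: 1,701 + 1,638 + 2,081 = 5,420
15–64: 4,066 + 2,895 + 3,339 + 3,058 + 3,146 + 3,805 + 3,570 + 3,048 + 3,405 + 3,394 = 33,726
65+: 4,668 + 2,073 = 6,741
Youth dependency ratio = 5,420 / 33,726 × 100 = 16
Old-age dependency ratio = 6,741 / 33,726 × 100 = 20
Total dependency ratio = (5,420 + 6,741) / 33,726 × 100 = 12,161 / 33,726 × 100 = 36

Youth dependency ratio: 16
Old-age dependency ratio: 20
Total dependency ratio: 36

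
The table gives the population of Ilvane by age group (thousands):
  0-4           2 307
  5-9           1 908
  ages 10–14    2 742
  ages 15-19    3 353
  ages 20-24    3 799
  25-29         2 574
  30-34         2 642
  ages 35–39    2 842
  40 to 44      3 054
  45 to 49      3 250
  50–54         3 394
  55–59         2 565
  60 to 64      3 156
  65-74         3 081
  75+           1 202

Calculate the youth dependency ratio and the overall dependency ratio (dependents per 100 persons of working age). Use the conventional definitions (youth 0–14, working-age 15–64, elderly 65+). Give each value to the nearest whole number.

0–14: 2 307 + 1 908 + 2 742 = 6 957
15–64: 3 353 + 3 799 + 2 574 + 2 642 + 2 842 + 3 054 + 3 250 + 3 394 + 2 565 + 3 156 = 30 629
65+: 3 081 + 1 202 = 4 283
Youth dependency ratio = 6 957 / 30 629 × 100 = 23
Total dependency ratio = (6 957 + 4 283) / 30 629 × 100 = 11 240 / 30 629 × 100 = 37

Youth dependency ratio: 23
Total dependency ratio: 37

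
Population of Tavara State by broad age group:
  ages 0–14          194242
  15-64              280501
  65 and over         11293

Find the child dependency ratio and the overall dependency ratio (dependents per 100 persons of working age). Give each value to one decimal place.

Youth dependency ratio: 69.2
Total dependency ratio: 73.3

Youth dependency ratio = 194242 / 280501 × 100 = 69.2
Total dependency ratio = (194242 + 11293) / 280501 × 100 = 205535 / 280501 × 100 = 73.3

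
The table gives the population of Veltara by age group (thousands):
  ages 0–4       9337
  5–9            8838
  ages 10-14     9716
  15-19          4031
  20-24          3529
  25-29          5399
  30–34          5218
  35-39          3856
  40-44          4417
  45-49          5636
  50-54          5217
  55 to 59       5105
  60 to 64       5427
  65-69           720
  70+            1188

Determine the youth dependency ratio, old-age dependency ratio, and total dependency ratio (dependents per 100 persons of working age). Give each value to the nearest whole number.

0–14: 9337 + 8838 + 9716 = 27891
15–64: 4031 + 3529 + 5399 + 5218 + 3856 + 4417 + 5636 + 5217 + 5105 + 5427 = 47835
65+: 720 + 1188 = 1908
Youth dependency ratio = 27891 / 47835 × 100 = 58
Old-age dependency ratio = 1908 / 47835 × 100 = 4
Total dependency ratio = (27891 + 1908) / 47835 × 100 = 29799 / 47835 × 100 = 62

Youth dependency ratio: 58
Old-age dependency ratio: 4
Total dependency ratio: 62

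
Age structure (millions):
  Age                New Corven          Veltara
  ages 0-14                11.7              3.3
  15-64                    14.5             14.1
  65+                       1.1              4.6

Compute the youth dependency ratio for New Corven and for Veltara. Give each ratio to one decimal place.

New Corven: 80.7
Veltara: 23.4

New Corven: 11.7 / 14.5 × 100 = 80.7
Veltara: 3.3 / 14.1 × 100 = 23.4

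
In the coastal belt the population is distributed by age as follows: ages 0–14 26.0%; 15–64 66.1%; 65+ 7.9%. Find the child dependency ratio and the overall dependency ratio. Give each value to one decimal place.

Youth dependency ratio = 26.0 / 66.1 × 100 = 39.3
Total dependency ratio = (26.0 + 7.9) / 66.1 × 100 = 33.9 / 66.1 × 100 = 51.3

Youth dependency ratio: 39.3
Total dependency ratio: 51.3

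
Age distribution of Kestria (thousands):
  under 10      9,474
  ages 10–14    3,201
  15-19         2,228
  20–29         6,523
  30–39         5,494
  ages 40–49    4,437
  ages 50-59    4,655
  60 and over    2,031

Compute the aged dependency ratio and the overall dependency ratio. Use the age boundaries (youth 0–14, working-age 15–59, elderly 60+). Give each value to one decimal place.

Old-age dependency ratio: 8.7
Total dependency ratio: 63.0

0–14: 9,474 + 3,201 = 12,675
15–59: 2,228 + 6,523 + 5,494 + 4,437 + 4,655 = 23,337
60+: 2,031
Old-age dependency ratio = 2,031 / 23,337 × 100 = 8.7
Total dependency ratio = (12,675 + 2,031) / 23,337 × 100 = 14,706 / 23,337 × 100 = 63.0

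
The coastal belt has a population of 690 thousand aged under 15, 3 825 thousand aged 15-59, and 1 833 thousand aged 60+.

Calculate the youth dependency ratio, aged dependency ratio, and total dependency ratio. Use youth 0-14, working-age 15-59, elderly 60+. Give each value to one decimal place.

Youth dependency ratio: 18.0
Old-age dependency ratio: 47.9
Total dependency ratio: 66.0

Youth dependency ratio = 690 / 3 825 × 100 = 18.0
Old-age dependency ratio = 1 833 / 3 825 × 100 = 47.9
Total dependency ratio = (690 + 1 833) / 3 825 × 100 = 2 523 / 3 825 × 100 = 66.0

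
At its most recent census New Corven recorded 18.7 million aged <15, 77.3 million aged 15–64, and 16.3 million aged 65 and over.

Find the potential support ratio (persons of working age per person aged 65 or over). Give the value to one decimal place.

Potential support ratio: 4.7

Potential support ratio = 77.3 / 16.3 = 4.7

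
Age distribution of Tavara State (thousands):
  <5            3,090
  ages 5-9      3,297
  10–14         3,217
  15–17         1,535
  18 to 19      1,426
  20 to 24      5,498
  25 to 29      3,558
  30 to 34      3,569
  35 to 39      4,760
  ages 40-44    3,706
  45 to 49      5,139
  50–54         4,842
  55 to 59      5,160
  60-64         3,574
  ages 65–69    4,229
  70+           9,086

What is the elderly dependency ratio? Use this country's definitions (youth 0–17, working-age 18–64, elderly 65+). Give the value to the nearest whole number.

0–17: 3,090 + 3,297 + 3,217 + 1,535 = 11,139
18–64: 1,426 + 5,498 + 3,558 + 3,569 + 4,760 + 3,706 + 5,139 + 4,842 + 5,160 + 3,574 = 41,232
65+: 4,229 + 9,086 = 13,315
Old-age dependency ratio = 13,315 / 41,232 × 100 = 32

Old-age dependency ratio: 32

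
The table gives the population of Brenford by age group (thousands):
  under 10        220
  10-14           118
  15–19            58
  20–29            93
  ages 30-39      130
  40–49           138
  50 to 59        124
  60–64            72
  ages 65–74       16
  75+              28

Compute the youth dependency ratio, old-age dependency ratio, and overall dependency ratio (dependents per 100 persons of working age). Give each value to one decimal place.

Youth dependency ratio: 55.0
Old-age dependency ratio: 7.2
Total dependency ratio: 62.1

0–14: 220 + 118 = 338
15–64: 58 + 93 + 130 + 138 + 124 + 72 = 615
65+: 16 + 28 = 44
Youth dependency ratio = 338 / 615 × 100 = 55.0
Old-age dependency ratio = 44 / 615 × 100 = 7.2
Total dependency ratio = (338 + 44) / 615 × 100 = 382 / 615 × 100 = 62.1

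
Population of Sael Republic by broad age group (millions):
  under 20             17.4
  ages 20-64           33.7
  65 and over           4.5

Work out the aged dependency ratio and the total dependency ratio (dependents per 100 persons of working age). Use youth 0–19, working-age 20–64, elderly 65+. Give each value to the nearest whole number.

Old-age dependency ratio = 4.5 / 33.7 × 100 = 13
Total dependency ratio = (17.4 + 4.5) / 33.7 × 100 = 21.9 / 33.7 × 100 = 65

Old-age dependency ratio: 13
Total dependency ratio: 65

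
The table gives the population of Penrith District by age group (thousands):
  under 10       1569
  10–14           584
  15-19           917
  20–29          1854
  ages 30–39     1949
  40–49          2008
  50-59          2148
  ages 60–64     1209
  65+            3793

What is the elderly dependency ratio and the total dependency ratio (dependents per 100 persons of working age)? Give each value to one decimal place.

Old-age dependency ratio: 37.6
Total dependency ratio: 59.0

0–14: 1569 + 584 = 2153
15–64: 917 + 1854 + 1949 + 2008 + 2148 + 1209 = 10085
65+: 3793
Old-age dependency ratio = 3793 / 10085 × 100 = 37.6
Total dependency ratio = (2153 + 3793) / 10085 × 100 = 5946 / 10085 × 100 = 59.0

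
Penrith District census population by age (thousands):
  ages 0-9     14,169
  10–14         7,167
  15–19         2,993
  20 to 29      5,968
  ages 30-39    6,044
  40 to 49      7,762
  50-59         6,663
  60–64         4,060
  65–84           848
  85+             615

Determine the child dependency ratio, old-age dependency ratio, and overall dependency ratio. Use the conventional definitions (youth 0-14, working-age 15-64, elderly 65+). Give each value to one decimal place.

Youth dependency ratio: 63.7
Old-age dependency ratio: 4.4
Total dependency ratio: 68.1

0–14: 14,169 + 7,167 = 21,336
15–64: 2,993 + 5,968 + 6,044 + 7,762 + 6,663 + 4,060 = 33,490
65+: 848 + 615 = 1,463
Youth dependency ratio = 21,336 / 33,490 × 100 = 63.7
Old-age dependency ratio = 1,463 / 33,490 × 100 = 4.4
Total dependency ratio = (21,336 + 1,463) / 33,490 × 100 = 22,799 / 33,490 × 100 = 68.1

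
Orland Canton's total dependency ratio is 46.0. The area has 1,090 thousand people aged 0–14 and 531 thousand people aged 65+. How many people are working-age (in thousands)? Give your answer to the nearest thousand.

Working-age: 3,524

Total dependency ratio = (youth + elderly) / working-age × 100
46.0 = (1,090 + 531) / W × 100
⇒ 3,524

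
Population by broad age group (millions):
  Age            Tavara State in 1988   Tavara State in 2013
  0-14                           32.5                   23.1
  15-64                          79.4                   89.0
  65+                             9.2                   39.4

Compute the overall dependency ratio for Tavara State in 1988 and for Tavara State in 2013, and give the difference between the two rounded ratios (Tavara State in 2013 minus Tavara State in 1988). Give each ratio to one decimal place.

Tavara State in 1988: (32.5 + 9.2) / 79.4 × 100 = 41.7 / 79.4 × 100 = 52.5
Tavara State in 2013: (23.1 + 39.4) / 89.0 × 100 = 62.5 / 89.0 × 100 = 70.2

Tavara State in 1988: 52.5
Tavara State in 2013: 70.2
Difference: +17.7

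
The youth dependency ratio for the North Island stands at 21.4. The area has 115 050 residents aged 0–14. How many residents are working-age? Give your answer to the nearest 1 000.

Working-age: 538 000

Youth dependency ratio = youth / working-age × 100
21.4 = 115 050 / W × 100
⇒ 538 000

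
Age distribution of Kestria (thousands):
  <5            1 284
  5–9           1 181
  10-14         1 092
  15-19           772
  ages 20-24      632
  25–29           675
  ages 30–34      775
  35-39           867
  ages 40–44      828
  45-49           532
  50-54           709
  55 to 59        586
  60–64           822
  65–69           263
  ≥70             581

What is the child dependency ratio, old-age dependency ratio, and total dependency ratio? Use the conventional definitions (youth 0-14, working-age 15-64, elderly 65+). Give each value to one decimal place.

0–14: 1 284 + 1 181 + 1 092 = 3 557
15–64: 772 + 632 + 675 + 775 + 867 + 828 + 532 + 709 + 586 + 822 = 7 198
65+: 263 + 581 = 844
Youth dependency ratio = 3 557 / 7 198 × 100 = 49.4
Old-age dependency ratio = 844 / 7 198 × 100 = 11.7
Total dependency ratio = (3 557 + 844) / 7 198 × 100 = 4 401 / 7 198 × 100 = 61.1

Youth dependency ratio: 49.4
Old-age dependency ratio: 11.7
Total dependency ratio: 61.1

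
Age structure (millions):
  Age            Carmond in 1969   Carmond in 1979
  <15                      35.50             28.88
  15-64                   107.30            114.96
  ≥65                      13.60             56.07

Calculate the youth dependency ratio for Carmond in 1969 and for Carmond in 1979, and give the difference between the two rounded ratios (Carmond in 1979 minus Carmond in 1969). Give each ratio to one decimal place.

Carmond in 1969: 33.1
Carmond in 1979: 25.1
Difference: -8.0

Carmond in 1969: 35.50 / 107.30 × 100 = 33.1
Carmond in 1979: 28.88 / 114.96 × 100 = 25.1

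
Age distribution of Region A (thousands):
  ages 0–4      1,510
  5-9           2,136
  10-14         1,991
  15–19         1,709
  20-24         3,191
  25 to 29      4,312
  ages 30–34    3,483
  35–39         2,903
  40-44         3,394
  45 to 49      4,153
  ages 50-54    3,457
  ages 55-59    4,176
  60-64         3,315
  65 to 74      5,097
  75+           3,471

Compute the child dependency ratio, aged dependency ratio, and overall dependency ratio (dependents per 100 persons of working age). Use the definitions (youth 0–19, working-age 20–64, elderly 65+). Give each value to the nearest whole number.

Youth dependency ratio: 23
Old-age dependency ratio: 26
Total dependency ratio: 49

0–19: 1,510 + 2,136 + 1,991 + 1,709 = 7,346
20–64: 3,191 + 4,312 + 3,483 + 2,903 + 3,394 + 4,153 + 3,457 + 4,176 + 3,315 = 32,384
65+: 5,097 + 3,471 = 8,568
Youth dependency ratio = 7,346 / 32,384 × 100 = 23
Old-age dependency ratio = 8,568 / 32,384 × 100 = 26
Total dependency ratio = (7,346 + 8,568) / 32,384 × 100 = 15,914 / 32,384 × 100 = 49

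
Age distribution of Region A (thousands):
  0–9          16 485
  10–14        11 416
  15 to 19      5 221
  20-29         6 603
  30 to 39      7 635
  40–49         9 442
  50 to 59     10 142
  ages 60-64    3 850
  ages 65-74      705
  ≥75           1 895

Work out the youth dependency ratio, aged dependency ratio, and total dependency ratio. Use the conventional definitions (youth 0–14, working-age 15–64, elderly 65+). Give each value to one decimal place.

Youth dependency ratio: 65.0
Old-age dependency ratio: 6.1
Total dependency ratio: 71.1

0–14: 16 485 + 11 416 = 27 901
15–64: 5 221 + 6 603 + 7 635 + 9 442 + 10 142 + 3 850 = 42 893
65+: 705 + 1 895 = 2 600
Youth dependency ratio = 27 901 / 42 893 × 100 = 65.0
Old-age dependency ratio = 2 600 / 42 893 × 100 = 6.1
Total dependency ratio = (27 901 + 2 600) / 42 893 × 100 = 30 501 / 42 893 × 100 = 71.1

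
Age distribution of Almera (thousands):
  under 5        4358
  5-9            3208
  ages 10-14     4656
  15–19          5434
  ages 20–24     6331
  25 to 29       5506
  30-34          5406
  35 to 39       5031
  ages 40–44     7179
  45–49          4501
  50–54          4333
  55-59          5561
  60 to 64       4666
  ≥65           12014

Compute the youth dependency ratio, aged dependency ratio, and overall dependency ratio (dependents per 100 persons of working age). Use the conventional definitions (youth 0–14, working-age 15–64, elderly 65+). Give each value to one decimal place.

0–14: 4358 + 3208 + 4656 = 12222
15–64: 5434 + 6331 + 5506 + 5406 + 5031 + 7179 + 4501 + 4333 + 5561 + 4666 = 53948
65+: 12014
Youth dependency ratio = 12222 / 53948 × 100 = 22.7
Old-age dependency ratio = 12014 / 53948 × 100 = 22.3
Total dependency ratio = (12222 + 12014) / 53948 × 100 = 24236 / 53948 × 100 = 44.9

Youth dependency ratio: 22.7
Old-age dependency ratio: 22.3
Total dependency ratio: 44.9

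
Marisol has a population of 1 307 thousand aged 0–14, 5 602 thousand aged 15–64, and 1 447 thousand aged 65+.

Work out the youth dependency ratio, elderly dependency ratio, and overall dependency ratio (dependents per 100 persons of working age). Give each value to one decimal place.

Youth dependency ratio: 23.3
Old-age dependency ratio: 25.8
Total dependency ratio: 49.2

Youth dependency ratio = 1 307 / 5 602 × 100 = 23.3
Old-age dependency ratio = 1 447 / 5 602 × 100 = 25.8
Total dependency ratio = (1 307 + 1 447) / 5 602 × 100 = 2 754 / 5 602 × 100 = 49.2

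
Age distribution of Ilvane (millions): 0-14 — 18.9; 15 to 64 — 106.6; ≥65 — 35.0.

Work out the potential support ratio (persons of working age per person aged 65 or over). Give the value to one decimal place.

Potential support ratio = 106.6 / 35.0 = 3.0

Potential support ratio: 3.0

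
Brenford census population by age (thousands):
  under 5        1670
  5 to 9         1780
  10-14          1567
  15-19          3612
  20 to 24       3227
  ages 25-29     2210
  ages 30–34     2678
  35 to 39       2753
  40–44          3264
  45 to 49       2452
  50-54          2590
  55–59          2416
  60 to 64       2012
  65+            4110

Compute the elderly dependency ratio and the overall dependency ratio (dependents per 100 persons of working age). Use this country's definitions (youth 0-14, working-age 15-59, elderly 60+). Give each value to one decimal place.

0–14: 1670 + 1780 + 1567 = 5017
15–59: 3612 + 3227 + 2210 + 2678 + 2753 + 3264 + 2452 + 2590 + 2416 = 25202
60+: 2012 + 4110 = 6122
Old-age dependency ratio = 6122 / 25202 × 100 = 24.3
Total dependency ratio = (5017 + 6122) / 25202 × 100 = 11139 / 25202 × 100 = 44.2

Old-age dependency ratio: 24.3
Total dependency ratio: 44.2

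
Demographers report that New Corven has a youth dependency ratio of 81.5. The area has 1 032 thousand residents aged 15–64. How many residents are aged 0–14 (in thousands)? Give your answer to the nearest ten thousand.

Youth dependency ratio = youth / working-age × 100
81.5 = Y / 1 032 × 100
⇒ 840

Aged 0–14: 840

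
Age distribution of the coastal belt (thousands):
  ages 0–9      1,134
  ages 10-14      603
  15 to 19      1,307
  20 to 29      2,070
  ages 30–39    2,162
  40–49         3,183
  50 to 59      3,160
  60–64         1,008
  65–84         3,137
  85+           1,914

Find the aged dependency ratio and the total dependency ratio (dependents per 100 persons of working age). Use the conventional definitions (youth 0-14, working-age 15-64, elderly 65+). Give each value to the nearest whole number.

0–14: 1,134 + 603 = 1,737
15–64: 1,307 + 2,070 + 2,162 + 3,183 + 3,160 + 1,008 = 12,890
65+: 3,137 + 1,914 = 5,051
Old-age dependency ratio = 5,051 / 12,890 × 100 = 39
Total dependency ratio = (1,737 + 5,051) / 12,890 × 100 = 6,788 / 12,890 × 100 = 53

Old-age dependency ratio: 39
Total dependency ratio: 53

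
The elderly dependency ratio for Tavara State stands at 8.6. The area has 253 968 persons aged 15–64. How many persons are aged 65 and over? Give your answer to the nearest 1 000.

Aged 65 and over: 22 000

Old-age dependency ratio = elderly / working-age × 100
8.6 = E / 253 968 × 100
⇒ 22 000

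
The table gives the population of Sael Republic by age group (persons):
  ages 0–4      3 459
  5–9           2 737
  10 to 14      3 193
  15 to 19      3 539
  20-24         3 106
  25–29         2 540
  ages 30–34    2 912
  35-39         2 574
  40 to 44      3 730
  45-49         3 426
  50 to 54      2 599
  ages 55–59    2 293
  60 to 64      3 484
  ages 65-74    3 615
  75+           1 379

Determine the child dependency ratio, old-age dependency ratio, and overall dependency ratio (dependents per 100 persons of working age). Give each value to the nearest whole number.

0–14: 3 459 + 2 737 + 3 193 = 9 389
15–64: 3 539 + 3 106 + 2 540 + 2 912 + 2 574 + 3 730 + 3 426 + 2 599 + 2 293 + 3 484 = 30 203
65+: 3 615 + 1 379 = 4 994
Youth dependency ratio = 9 389 / 30 203 × 100 = 31
Old-age dependency ratio = 4 994 / 30 203 × 100 = 17
Total dependency ratio = (9 389 + 4 994) / 30 203 × 100 = 14 383 / 30 203 × 100 = 48

Youth dependency ratio: 31
Old-age dependency ratio: 17
Total dependency ratio: 48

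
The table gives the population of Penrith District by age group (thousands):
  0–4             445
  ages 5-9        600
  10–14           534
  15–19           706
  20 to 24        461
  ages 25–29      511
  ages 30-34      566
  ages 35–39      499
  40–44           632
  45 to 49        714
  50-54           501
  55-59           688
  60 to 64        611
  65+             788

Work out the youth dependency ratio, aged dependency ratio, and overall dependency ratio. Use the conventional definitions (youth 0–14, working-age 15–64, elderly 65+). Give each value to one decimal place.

Youth dependency ratio: 26.8
Old-age dependency ratio: 13.4
Total dependency ratio: 40.2

0–14: 445 + 600 + 534 = 1,579
15–64: 706 + 461 + 511 + 566 + 499 + 632 + 714 + 501 + 688 + 611 = 5,889
65+: 788
Youth dependency ratio = 1,579 / 5,889 × 100 = 26.8
Old-age dependency ratio = 788 / 5,889 × 100 = 13.4
Total dependency ratio = (1,579 + 788) / 5,889 × 100 = 2,367 / 5,889 × 100 = 40.2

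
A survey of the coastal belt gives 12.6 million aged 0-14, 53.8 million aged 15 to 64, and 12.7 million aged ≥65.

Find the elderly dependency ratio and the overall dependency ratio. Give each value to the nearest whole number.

Old-age dependency ratio = 12.7 / 53.8 × 100 = 24
Total dependency ratio = (12.6 + 12.7) / 53.8 × 100 = 25.3 / 53.8 × 100 = 47

Old-age dependency ratio: 24
Total dependency ratio: 47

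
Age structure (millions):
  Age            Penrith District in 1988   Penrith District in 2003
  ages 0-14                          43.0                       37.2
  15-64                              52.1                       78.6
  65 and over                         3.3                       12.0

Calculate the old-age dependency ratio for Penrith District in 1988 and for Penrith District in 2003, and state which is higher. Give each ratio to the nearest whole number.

Penrith District in 1988: 3.3 / 52.1 × 100 = 6
Penrith District in 2003: 12.0 / 78.6 × 100 = 15

Penrith District in 1988: 6
Penrith District in 2003: 15
Higher: Penrith District in 2003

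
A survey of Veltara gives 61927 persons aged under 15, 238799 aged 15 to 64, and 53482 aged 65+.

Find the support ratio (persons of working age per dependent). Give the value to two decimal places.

Support ratio = 238799 / (61927 + 53482) = 238799 / 115409 = 2.07

Support ratio: 2.07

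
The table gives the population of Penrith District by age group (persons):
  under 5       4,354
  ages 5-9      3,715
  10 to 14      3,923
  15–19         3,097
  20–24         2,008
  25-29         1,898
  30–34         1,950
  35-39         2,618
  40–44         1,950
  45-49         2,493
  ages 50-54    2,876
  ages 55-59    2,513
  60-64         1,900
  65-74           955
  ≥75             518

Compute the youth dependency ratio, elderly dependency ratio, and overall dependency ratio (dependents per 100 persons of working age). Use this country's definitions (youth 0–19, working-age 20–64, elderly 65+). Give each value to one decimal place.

0–19: 4,354 + 3,715 + 3,923 + 3,097 = 15,089
20–64: 2,008 + 1,898 + 1,950 + 2,618 + 1,950 + 2,493 + 2,876 + 2,513 + 1,900 = 20,206
65+: 955 + 518 = 1,473
Youth dependency ratio = 15,089 / 20,206 × 100 = 74.7
Old-age dependency ratio = 1,473 / 20,206 × 100 = 7.3
Total dependency ratio = (15,089 + 1,473) / 20,206 × 100 = 16,562 / 20,206 × 100 = 82.0

Youth dependency ratio: 74.7
Old-age dependency ratio: 7.3
Total dependency ratio: 82.0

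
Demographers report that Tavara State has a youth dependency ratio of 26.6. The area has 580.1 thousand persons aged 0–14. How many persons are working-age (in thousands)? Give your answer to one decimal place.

Youth dependency ratio = youth / working-age × 100
26.6 = 580.1 / W × 100
⇒ 2180.8

Working-age: 2180.8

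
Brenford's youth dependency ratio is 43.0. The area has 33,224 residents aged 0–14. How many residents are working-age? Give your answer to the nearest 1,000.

Working-age: 77,000

Youth dependency ratio = youth / working-age × 100
43.0 = 33,224 / W × 100
⇒ 77,000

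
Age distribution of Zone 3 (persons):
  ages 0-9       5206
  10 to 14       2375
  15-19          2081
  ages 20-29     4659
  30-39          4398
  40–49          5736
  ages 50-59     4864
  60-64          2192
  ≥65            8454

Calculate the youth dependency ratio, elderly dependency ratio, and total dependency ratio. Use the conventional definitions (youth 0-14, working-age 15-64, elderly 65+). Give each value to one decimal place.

Youth dependency ratio: 31.7
Old-age dependency ratio: 35.3
Total dependency ratio: 67.0

0–14: 5206 + 2375 = 7581
15–64: 2081 + 4659 + 4398 + 5736 + 4864 + 2192 = 23930
65+: 8454
Youth dependency ratio = 7581 / 23930 × 100 = 31.7
Old-age dependency ratio = 8454 / 23930 × 100 = 35.3
Total dependency ratio = (7581 + 8454) / 23930 × 100 = 16035 / 23930 × 100 = 67.0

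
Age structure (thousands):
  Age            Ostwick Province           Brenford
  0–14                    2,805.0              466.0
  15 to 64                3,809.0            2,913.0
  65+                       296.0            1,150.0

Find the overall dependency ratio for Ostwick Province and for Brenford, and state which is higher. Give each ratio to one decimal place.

Ostwick Province: 81.4
Brenford: 55.5
Higher: Ostwick Province

Ostwick Province: (2,805.0 + 296.0) / 3,809.0 × 100 = 3,101.0 / 3,809.0 × 100 = 81.4
Brenford: (466.0 + 1,150.0) / 2,913.0 × 100 = 1,616.0 / 2,913.0 × 100 = 55.5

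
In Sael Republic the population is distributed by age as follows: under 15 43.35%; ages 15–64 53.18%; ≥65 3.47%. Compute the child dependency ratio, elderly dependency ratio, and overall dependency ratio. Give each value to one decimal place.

Youth dependency ratio = 43.35 / 53.18 × 100 = 81.5
Old-age dependency ratio = 3.47 / 53.18 × 100 = 6.5
Total dependency ratio = (43.35 + 3.47) / 53.18 × 100 = 46.82 / 53.18 × 100 = 88.0

Youth dependency ratio: 81.5
Old-age dependency ratio: 6.5
Total dependency ratio: 88.0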